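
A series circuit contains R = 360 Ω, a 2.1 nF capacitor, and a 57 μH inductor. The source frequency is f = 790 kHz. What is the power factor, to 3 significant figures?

0.887

ω = 2πf = 4.964e+06 rad/s
X_L = ωL = 283 Ω
X_C = 1/(ωC) = 95.9 Ω
Net reactance X = X_L − X_C = 187 Ω
Z = 360 + j187 Ω
|Z| = √(360² + 187²) = 406 Ω
∠Z = arctan(187/360) = 27.4°
cos φ = cos(27.4°) = 0.887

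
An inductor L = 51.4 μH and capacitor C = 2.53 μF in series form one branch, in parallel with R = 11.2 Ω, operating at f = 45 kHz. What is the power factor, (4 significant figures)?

0.7609

ω = 2πf = 282700 rad/s
X_L = ωL = 14.53 Ω
X_C = 1/(ωC) = 1.398 Ω
Branch 1: Z₁ = R = 11.20 Ω
Branch 2 (series LC): Z₂ = j(X_L − X_C) = j13.14 Ω
Parallel: Z = Z₁Z₂/(Z₁+Z₂), |Z| = 8.522 Ω, ∠Z = 40.45°
cos φ = cos(40.45°) = 0.7609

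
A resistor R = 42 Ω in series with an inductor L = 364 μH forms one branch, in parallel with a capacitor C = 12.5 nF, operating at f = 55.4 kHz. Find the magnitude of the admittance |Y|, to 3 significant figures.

ω = 2πf = 348100 rad/s
X_L = ωL = 127 Ω
X_C = 1/(ωC) = 230 Ω
Branch 1 (R+jX_L): Z₁ = 42.0 + j127 Ω, |Z₁| = 133 Ω
Branch 2 (−jX_C): Z₂ = −j230 Ω
Parallel: Z = Z₁Z₂/(Z₁+Z₂), |Z| = 276 Ω, ∠Z = 49.5°
|Y| = 1/|Z| = 3.63 mS

3.63 mS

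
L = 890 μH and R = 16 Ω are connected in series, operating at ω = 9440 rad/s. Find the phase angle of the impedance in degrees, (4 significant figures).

X_L = ωL = 8.402 Ω
Z = 16.00 + j8.402 Ω
|Z| = √(16.00² + 8.402²) = 18.07 Ω
∠Z = arctan(8.402/16.00) = 27.70°

27.70°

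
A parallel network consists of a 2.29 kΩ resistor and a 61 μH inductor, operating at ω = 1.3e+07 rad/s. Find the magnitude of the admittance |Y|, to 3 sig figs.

1.33 mS

X_L = ωL = 793 Ω
Parallel: admittances add. Y = 1/R + 1/(jωL)
Y = (0.000437 − j0.00126) S
|Y| = 0.00133 S → |Z| = 1/|Y| = 749 Ω, ∠Z = −∠Y = 70.9°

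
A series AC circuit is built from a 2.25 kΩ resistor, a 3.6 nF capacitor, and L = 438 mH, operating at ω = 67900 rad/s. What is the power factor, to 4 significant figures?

0.08739

X_L = ωL = 29740 Ω
X_C = 1/(ωC) = 4091 Ω
Net reactance X = X_L − X_C = 25650 Ω
Z = 2250 + j25650 Ω
|Z| = √(2250² + 25650²) = 25750 Ω
∠Z = arctan(25650/2250) = 84.99°
cos φ = cos(84.99°) = 0.08739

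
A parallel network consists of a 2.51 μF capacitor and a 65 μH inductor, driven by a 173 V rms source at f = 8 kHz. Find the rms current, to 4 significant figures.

ω = 2πf = 50270 rad/s
X_L = ωL = 3.267 Ω
X_C = 1/(ωC) = 7.926 Ω
Parallel: admittances add. Y = 1/(jωL) + jωC
Y = (0 − j0.1799) S
|Y| = 0.1799 S → |Z| = 1/|Y| = 5.559 Ω, ∠Z = −∠Y = 90.00°
I = V/|Z| = 173/5.559 = 31.12 A

31.12 A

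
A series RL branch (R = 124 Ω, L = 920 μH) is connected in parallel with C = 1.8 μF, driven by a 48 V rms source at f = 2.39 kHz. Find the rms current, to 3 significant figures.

1.31 A

ω = 2πf = 15020 rad/s
X_L = ωL = 13.8 Ω
X_C = 1/(ωC) = 37.0 Ω
Branch 1 (R+jX_L): Z₁ = 124 + j13.8 Ω, |Z₁| = 125 Ω
Branch 2 (−jX_C): Z₂ = −j37.0 Ω
Parallel: Z = Z₁Z₂/(Z₁+Z₂), |Z| = 36.6 Ω, ∠Z = -73.1°
I = V/|Z| = 48/36.6 = 1.31 A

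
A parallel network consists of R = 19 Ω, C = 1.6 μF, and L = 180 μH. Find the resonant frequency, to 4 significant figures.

ω₀ = 1/√(LC) = 1/√(0.00018 × 1.6e-06) = 58930 rad/s
f₀ = ω₀/(2π) = 9.378 kHz

9.378 kHz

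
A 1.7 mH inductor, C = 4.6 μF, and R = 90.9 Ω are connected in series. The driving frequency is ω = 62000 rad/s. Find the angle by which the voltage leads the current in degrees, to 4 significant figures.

X_L = ωL = 105.4 Ω
X_C = 1/(ωC) = 3.506 Ω
Net reactance X = X_L − X_C = 101.9 Ω
Z = 90.90 + j101.9 Ω
|Z| = √(90.90² + 101.9²) = 136.5 Ω
∠Z = arctan(101.9/90.90) = 48.26°

48.26°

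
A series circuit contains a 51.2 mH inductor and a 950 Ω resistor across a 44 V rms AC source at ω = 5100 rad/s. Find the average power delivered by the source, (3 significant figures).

X_L = ωL = 261 Ω
Z = 950 + j261 Ω
|Z| = √(950² + 261²) = 985 Ω
∠Z = arctan(261/950) = 15.4°
I = V/|Z| = 44.7 mA
P = VI cos φ = 44 × 0.0447 × cos(15.4°) = 1.89 W

1.89 W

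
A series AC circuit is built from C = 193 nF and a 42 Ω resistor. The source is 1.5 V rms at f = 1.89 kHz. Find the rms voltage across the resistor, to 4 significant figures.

0.1437 V

ω = 2πf = 11880 rad/s
X_C = 1/(ωC) = 436.3 Ω
Z = 42.00 − j436.3 Ω
|Z| = √(42.00² + 436.3²) = 438.3 Ω
I = V/|Z| = 3.422 mA
V_R = I·|Z_R| = 0.003422 × 42.00 = 0.1437 V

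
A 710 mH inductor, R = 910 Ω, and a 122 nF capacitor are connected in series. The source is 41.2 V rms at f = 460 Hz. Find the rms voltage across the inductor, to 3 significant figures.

70.4 V

ω = 2πf = 2890 rad/s
X_L = ωL = 2050 Ω
X_C = 1/(ωC) = 2840 Ω
Net reactance X = X_L − X_C = -784 Ω
Z = 910 − j784 Ω
|Z| = √(910² + 784²) = 1200 Ω
I = V/|Z| = 34.3 mA
V_L = I·|Z_L| = 0.0343 × 2050 = 70.4 V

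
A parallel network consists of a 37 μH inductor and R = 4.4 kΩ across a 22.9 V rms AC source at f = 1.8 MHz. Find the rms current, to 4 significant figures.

54.97 mA

ω = 2πf = 1.131e+07 rad/s
X_L = ωL = 418.5 Ω
Parallel: admittances add. Y = 1/R + 1/(jωL)
Y = (0.0002273 − j0.002390) S
|Y| = 0.002400 S → |Z| = 1/|Y| = 416.6 Ω, ∠Z = −∠Y = 84.57°
I = V/|Z| = 22.9/416.6 = 54.97 mA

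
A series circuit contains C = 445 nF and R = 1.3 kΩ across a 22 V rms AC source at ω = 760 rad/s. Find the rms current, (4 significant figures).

X_C = 1/(ωC) = 2957 Ω
Z = 1300 − j2957 Ω
|Z| = √(1300² + 2957²) = 3230 Ω
I = V/|Z| = 22/3230 = 6.811 mA

6.811 mA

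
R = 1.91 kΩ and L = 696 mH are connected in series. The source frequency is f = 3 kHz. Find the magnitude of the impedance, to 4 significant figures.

13260 Ω

ω = 2πf = 18850 rad/s
X_L = ωL = 13120 Ω
Z = 1910 + j13120 Ω
|Z| = √(1910² + 13120²) = 13260 Ω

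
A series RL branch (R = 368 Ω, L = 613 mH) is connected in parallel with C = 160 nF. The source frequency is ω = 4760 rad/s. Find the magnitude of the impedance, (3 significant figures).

X_L = ωL = 2920 Ω
X_C = 1/(ωC) = 1310 Ω
Branch 1 (R+jX_L): Z₁ = 368 + j2920 Ω, |Z₁| = 2940 Ω
Branch 2 (−jX_C): Z₂ = −j1310 Ω
Parallel: Z = Z₁Z₂/(Z₁+Z₂), |Z| = 2350 Ω, ∠Z = -84.3°

2350 Ω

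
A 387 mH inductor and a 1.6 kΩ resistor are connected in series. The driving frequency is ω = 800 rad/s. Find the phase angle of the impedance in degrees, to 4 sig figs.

X_L = ωL = 309.6 Ω
Z = 1600 + j309.6 Ω
|Z| = √(1600² + 309.6²) = 1630 Ω
∠Z = arctan(309.6/1600) = 10.95°

10.95°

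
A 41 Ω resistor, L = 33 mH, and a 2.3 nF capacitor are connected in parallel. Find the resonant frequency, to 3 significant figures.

18.3 kHz

ω₀ = 1/√(LC) = 1/√(0.033 × 2.3e-09) = 114800 rad/s
f₀ = ω₀/(2π) = 18.3 kHz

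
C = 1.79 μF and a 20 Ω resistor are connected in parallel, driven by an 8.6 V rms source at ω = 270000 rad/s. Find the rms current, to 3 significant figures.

X_C = 1/(ωC) = 2.07 Ω
Parallel: admittances add. Y = 1/R + jωC
Y = (0.0500 + j0.483) S
|Y| = 0.486 S → |Z| = 1/|Y| = 2.06 Ω, ∠Z = −∠Y = -84.1°
I = V/|Z| = 8.6/2.06 = 4.18 A

4.18 A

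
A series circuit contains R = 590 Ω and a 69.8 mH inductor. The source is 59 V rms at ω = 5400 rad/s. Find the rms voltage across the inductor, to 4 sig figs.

31.76 V

X_L = ωL = 376.9 Ω
Z = 590.0 + j376.9 Ω
|Z| = √(590.0² + 376.9²) = 700.1 Ω
I = V/|Z| = 84.27 mA
V_L = I·|Z_L| = 0.08427 × 376.9 = 31.76 V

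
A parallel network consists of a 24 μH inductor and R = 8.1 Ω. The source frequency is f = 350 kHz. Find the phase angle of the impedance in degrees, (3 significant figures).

8.73°

ω = 2πf = 2.199e+06 rad/s
X_L = ωL = 52.8 Ω
Parallel: admittances add. Y = 1/R + 1/(jωL)
Y = (0.123 − j0.0189) S
|Y| = 0.125 S → |Z| = 1/|Y| = 8.01 Ω, ∠Z = −∠Y = 8.73°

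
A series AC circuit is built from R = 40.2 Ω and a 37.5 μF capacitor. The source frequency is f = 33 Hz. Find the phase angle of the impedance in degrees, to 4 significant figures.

ω = 2πf = 207.3 rad/s
X_C = 1/(ωC) = 128.6 Ω
Z = 40.20 − j128.6 Ω
|Z| = √(40.20² + 128.6²) = 134.7 Ω
∠Z = arctan(-128.6/40.20) = -72.64°

-72.64°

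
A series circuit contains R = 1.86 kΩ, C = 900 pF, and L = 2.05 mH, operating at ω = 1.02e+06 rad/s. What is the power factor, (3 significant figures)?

X_L = ωL = 2090 Ω
X_C = 1/(ωC) = 1090 Ω
Net reactance X = X_L − X_C = 1000 Ω
Z = 1860 + j1000 Ω
|Z| = √(1860² + 1000²) = 2110 Ω
∠Z = arctan(1000/1860) = 28.3°
cos φ = cos(28.3°) = 0.880

0.880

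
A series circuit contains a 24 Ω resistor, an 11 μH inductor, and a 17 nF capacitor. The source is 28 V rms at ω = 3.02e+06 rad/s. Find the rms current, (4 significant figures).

X_L = ωL = 33.22 Ω
X_C = 1/(ωC) = 19.48 Ω
Net reactance X = X_L − X_C = 13.74 Ω
Z = 24.00 + j13.74 Ω
|Z| = √(24.00² + 13.74²) = 27.66 Ω
I = V/|Z| = 28/27.66 = 1.012 A

1.012 A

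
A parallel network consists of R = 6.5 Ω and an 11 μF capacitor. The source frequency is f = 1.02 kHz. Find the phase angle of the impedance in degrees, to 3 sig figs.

ω = 2πf = 6409 rad/s
X_C = 1/(ωC) = 14.2 Ω
Parallel: admittances add. Y = 1/R + jωC
Y = (0.154 + j0.0705) S
|Y| = 0.169 S → |Z| = 1/|Y| = 5.91 Ω, ∠Z = −∠Y = -24.6°

-24.6°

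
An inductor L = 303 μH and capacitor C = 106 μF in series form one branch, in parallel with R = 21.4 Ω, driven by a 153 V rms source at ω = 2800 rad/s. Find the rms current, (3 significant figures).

X_L = ωL = 0.848 Ω
X_C = 1/(ωC) = 3.37 Ω
Branch 1: Z₁ = R = 21.4 Ω
Branch 2 (series LC): Z₂ = j(X_L − X_C) = −j2.52 Ω
Parallel: Z = Z₁Z₂/(Z₁+Z₂), |Z| = 2.50 Ω, ∠Z = -83.3°
I = V/|Z| = 153/2.50 = 61.1 A

61.1 A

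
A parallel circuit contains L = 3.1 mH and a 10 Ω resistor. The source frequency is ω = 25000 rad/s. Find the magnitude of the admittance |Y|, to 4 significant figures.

X_L = ωL = 77.50 Ω
Parallel: admittances add. Y = 1/R + 1/(jωL)
Y = (0.1000 − j0.01290) S
|Y| = 0.1008 S → |Z| = 1/|Y| = 9.918 Ω, ∠Z = −∠Y = 7.352°

100.8 mS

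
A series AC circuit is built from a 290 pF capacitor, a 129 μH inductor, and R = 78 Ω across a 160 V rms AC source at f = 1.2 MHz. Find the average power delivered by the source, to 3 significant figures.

ω = 2πf = 7.54e+06 rad/s
X_L = ωL = 973 Ω
X_C = 1/(ωC) = 457 Ω
Net reactance X = X_L − X_C = 515 Ω
Z = 78.0 + j515 Ω
|Z| = √(78.0² + 515²) = 521 Ω
∠Z = arctan(515/78.0) = 81.4°
I = V/|Z| = 307 mA
P = VI cos φ = 160 × 0.307 × cos(81.4°) = 7.35 W

7.35 W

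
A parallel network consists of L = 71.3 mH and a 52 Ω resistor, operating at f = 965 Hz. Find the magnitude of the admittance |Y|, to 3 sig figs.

19.4 mS

ω = 2πf = 6063 rad/s
X_L = ωL = 432 Ω
Parallel: admittances add. Y = 1/R + 1/(jωL)
Y = (0.0192 − j0.00231) S
|Y| = 0.0194 S → |Z| = 1/|Y| = 51.6 Ω, ∠Z = −∠Y = 6.86°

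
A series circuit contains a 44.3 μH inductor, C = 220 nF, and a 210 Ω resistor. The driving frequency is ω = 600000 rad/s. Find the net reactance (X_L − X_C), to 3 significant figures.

19.0 Ω

X_L = ωL = 26.6 Ω
X_C = 1/(ωC) = 7.58 Ω
X = 26.6 − 7.58 = 19.0 Ω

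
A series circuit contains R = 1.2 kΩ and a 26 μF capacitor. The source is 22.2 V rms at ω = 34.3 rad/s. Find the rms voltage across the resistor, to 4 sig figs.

X_C = 1/(ωC) = 1121 Ω
Z = 1200 − j1121 Ω
|Z| = √(1200² + 1121²) = 1642 Ω
I = V/|Z| = 13.52 mA
V_R = I·|Z_R| = 0.01352 × 1200 = 16.22 V

16.22 V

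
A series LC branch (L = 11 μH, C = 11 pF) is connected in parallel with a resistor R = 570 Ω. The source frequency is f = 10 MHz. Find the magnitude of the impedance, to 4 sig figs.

ω = 2πf = 6.283e+07 rad/s
X_L = ωL = 691.2 Ω
X_C = 1/(ωC) = 1447 Ω
Branch 1: Z₁ = R = 570.0 Ω
Branch 2 (series LC): Z₂ = j(X_L − X_C) = −j755.7 Ω
Parallel: Z = Z₁Z₂/(Z₁+Z₂), |Z| = 455.1 Ω, ∠Z = -37.03°

455.1 Ω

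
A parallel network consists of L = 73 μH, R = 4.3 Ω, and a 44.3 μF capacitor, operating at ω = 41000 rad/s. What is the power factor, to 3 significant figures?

0.155

X_L = ωL = 2.99 Ω
X_C = 1/(ωC) = 0.551 Ω
Parallel: admittances add. Y = 1/R + 1/(jωL) + jωC
Y = (0.233 + j1.48) S
|Y| = 1.50 S → |Z| = 1/|Y| = 0.667 Ω, ∠Z = −∠Y = -81.1°
cos φ = cos(-81.1°) = 0.155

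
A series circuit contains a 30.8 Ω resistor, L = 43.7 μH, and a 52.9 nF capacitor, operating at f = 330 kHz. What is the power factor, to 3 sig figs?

ω = 2πf = 2.073e+06 rad/s
X_L = ωL = 90.6 Ω
X_C = 1/(ωC) = 9.12 Ω
Net reactance X = X_L − X_C = 81.5 Ω
Z = 30.8 + j81.5 Ω
|Z| = √(30.8² + 81.5²) = 87.1 Ω
∠Z = arctan(81.5/30.8) = 69.3°
cos φ = cos(69.3°) = 0.354

0.354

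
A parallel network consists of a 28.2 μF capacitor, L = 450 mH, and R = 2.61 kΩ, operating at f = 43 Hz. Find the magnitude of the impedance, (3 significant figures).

1390 Ω

ω = 2πf = 270.2 rad/s
X_L = ωL = 122 Ω
X_C = 1/(ωC) = 131 Ω
Parallel: admittances add. Y = 1/R + 1/(jωL) + jωC
Y = (0.000383 − j0.000606) S
|Y| = 0.000717 S → |Z| = 1/|Y| = 1390 Ω, ∠Z = −∠Y = 57.7°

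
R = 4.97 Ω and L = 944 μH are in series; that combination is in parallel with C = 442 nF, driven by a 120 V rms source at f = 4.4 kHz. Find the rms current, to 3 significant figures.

3.09 A

ω = 2πf = 27650 rad/s
X_L = ωL = 26.1 Ω
X_C = 1/(ωC) = 81.8 Ω
Branch 1 (R+jX_L): Z₁ = 4.97 + j26.1 Ω, |Z₁| = 26.6 Ω
Branch 2 (−jX_C): Z₂ = −j81.8 Ω
Parallel: Z = Z₁Z₂/(Z₁+Z₂), |Z| = 38.9 Ω, ∠Z = 74.1°
I = V/|Z| = 120/38.9 = 3.09 A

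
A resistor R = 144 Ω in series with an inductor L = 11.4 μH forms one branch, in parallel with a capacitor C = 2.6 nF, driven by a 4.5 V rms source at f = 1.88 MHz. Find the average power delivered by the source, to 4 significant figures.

ω = 2πf = 1.181e+07 rad/s
X_L = ωL = 134.7 Ω
X_C = 1/(ωC) = 32.56 Ω
Branch 1 (R+jX_L): Z₁ = 144.0 + j134.7 Ω, |Z₁| = 197.2 Ω
Branch 2 (−jX_C): Z₂ = −j32.56 Ω
Parallel: Z = Z₁Z₂/(Z₁+Z₂), |Z| = 36.37 Ω, ∠Z = -82.26°
I = V/|Z| = 123.7 mA
P = VI cos φ = 4.5 × 0.1237 × cos(-82.26°) = 75.02 mW

75.02 mW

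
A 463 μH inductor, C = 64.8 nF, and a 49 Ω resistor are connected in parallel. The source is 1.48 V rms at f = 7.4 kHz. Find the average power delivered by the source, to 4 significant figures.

ω = 2πf = 46500 rad/s
X_L = ωL = 21.53 Ω
X_C = 1/(ωC) = 331.9 Ω
Parallel: admittances add. Y = 1/R + 1/(jωL) + jωC
Y = (0.02041 − j0.04344) S
|Y| = 0.04799 S → |Z| = 1/|Y| = 20.84 Ω, ∠Z = −∠Y = 64.84°
I = V/|Z| = 71.03 mA
P = VI cos φ = 1.48 × 0.07103 × cos(64.84°) = 44.70 mW

44.70 mW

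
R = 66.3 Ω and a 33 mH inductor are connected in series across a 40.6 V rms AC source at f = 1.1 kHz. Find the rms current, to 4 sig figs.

ω = 2πf = 6912 rad/s
X_L = ωL = 228.1 Ω
Z = 66.30 + j228.1 Ω
|Z| = √(66.30² + 228.1²) = 237.5 Ω
I = V/|Z| = 40.6/237.5 = 170.9 mA

170.9 mA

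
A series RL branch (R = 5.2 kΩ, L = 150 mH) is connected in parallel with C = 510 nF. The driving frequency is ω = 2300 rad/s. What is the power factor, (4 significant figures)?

0.1628

X_L = ωL = 345.0 Ω
X_C = 1/(ωC) = 852.5 Ω
Branch 1 (R+jX_L): Z₁ = 5200 + j345.0 Ω, |Z₁| = 5211 Ω
Branch 2 (−jX_C): Z₂ = −j852.5 Ω
Parallel: Z = Z₁Z₂/(Z₁+Z₂), |Z| = 850.3 Ω, ∠Z = -80.63°
cos φ = cos(-80.63°) = 0.1628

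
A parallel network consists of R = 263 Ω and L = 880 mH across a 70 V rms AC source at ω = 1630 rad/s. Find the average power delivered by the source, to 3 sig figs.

X_L = ωL = 1430 Ω
Parallel: admittances add. Y = 1/R + 1/(jωL)
Y = (0.00380 − j0.000697) S
|Y| = 0.00387 S → |Z| = 1/|Y| = 259 Ω, ∠Z = −∠Y = 10.4°
I = V/|Z| = 271 mA
P = VI cos φ = 70 × 0.271 × cos(10.4°) = 18.6 W

18.6 W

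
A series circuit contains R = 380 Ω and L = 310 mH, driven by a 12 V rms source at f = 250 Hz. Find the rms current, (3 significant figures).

19.4 mA

ω = 2πf = 1571 rad/s
X_L = ωL = 487 Ω
Z = 380 + j487 Ω
|Z| = √(380² + 487²) = 618 Ω
I = V/|Z| = 12/618 = 19.4 mA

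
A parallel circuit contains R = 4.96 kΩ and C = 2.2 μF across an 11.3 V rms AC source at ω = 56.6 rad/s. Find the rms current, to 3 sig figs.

X_C = 1/(ωC) = 8030 Ω
Parallel: admittances add. Y = 1/R + jωC
Y = (0.000202 + j0.000125) S
|Y| = 0.000237 S → |Z| = 1/|Y| = 4220 Ω, ∠Z = −∠Y = -31.7°
I = V/|Z| = 11.3/4220 = 2.68 mA

2.68 mA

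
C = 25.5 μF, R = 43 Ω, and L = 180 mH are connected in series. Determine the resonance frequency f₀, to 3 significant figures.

ω₀ = 1/√(LC) = 1/√(0.18 × 2.55e-05) = 466.8 rad/s
f₀ = ω₀/(2π) = 74.3 Hz

74.3 Hz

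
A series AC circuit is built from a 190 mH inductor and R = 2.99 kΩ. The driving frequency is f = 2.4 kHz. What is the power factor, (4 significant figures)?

ω = 2πf = 15080 rad/s
X_L = ωL = 2865 Ω
Z = 2990 + j2865 Ω
|Z| = √(2990² + 2865²) = 4141 Ω
∠Z = arctan(2865/2990) = 43.78°
cos φ = cos(43.78°) = 0.7220

0.7220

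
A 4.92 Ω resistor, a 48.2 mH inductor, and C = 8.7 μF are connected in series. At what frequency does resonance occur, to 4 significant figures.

245.8 Hz

ω₀ = 1/√(LC) = 1/√(0.0482 × 8.7e-06) = 1544 rad/s
f₀ = ω₀/(2π) = 245.8 Hz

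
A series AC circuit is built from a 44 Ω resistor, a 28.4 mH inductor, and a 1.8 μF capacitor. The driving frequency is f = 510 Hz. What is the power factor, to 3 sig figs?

0.471

ω = 2πf = 3204 rad/s
X_L = ωL = 91.0 Ω
X_C = 1/(ωC) = 173 Ω
Net reactance X = X_L − X_C = -82.4 Ω
Z = 44.0 − j82.4 Ω
|Z| = √(44.0² + 82.4²) = 93.4 Ω
∠Z = arctan(-82.4/44.0) = -61.9°
cos φ = cos(-61.9°) = 0.471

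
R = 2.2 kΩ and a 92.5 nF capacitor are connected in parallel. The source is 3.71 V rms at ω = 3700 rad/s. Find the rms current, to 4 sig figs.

X_C = 1/(ωC) = 2922 Ω
Parallel: admittances add. Y = 1/R + jωC
Y = (0.0004545 + j0.0003422) S
|Y| = 0.0005690 S → |Z| = 1/|Y| = 1758 Ω, ∠Z = −∠Y = -36.98°
I = V/|Z| = 3.71/1758 = 2.111 mA

2.111 mA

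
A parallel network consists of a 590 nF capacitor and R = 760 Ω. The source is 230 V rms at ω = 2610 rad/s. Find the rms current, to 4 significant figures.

X_C = 1/(ωC) = 649.4 Ω
Parallel: admittances add. Y = 1/R + jωC
Y = (0.001316 + j0.001540) S
|Y| = 0.002025 S → |Z| = 1/|Y| = 493.7 Ω, ∠Z = −∠Y = -49.49°
I = V/|Z| = 230/493.7 = 465.9 mA

465.9 mA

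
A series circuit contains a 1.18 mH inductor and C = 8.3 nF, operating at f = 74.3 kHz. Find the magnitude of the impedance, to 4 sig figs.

292.8 Ω

ω = 2πf = 466800 rad/s
X_L = ωL = 550.9 Ω
X_C = 1/(ωC) = 258.1 Ω
Net reactance X = X_L − X_C = 292.8 Ω
Z = j292.8 Ω
|Z| = √(0² + 292.8²) = 292.8 Ω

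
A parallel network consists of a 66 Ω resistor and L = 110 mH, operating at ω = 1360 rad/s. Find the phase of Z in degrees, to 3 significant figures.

X_L = ωL = 150 Ω
Parallel: admittances add. Y = 1/R + 1/(jωL)
Y = (0.0152 − j0.00668) S
|Y| = 0.0166 S → |Z| = 1/|Y| = 60.4 Ω, ∠Z = −∠Y = 23.8°

23.8°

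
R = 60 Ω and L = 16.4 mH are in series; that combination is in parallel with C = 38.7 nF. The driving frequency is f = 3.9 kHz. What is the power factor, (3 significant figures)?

0.238

ω = 2πf = 24500 rad/s
X_L = ωL = 402 Ω
X_C = 1/(ωC) = 1050 Ω
Branch 1 (R+jX_L): Z₁ = 60.0 + j402 Ω, |Z₁| = 406 Ω
Branch 2 (−jX_C): Z₂ = −j1050 Ω
Parallel: Z = Z₁Z₂/(Z₁+Z₂), |Z| = 654 Ω, ∠Z = 76.3°
cos φ = cos(76.3°) = 0.238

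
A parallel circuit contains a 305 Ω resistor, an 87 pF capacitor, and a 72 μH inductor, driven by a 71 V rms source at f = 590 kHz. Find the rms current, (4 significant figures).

ω = 2πf = 3.707e+06 rad/s
X_L = ωL = 266.9 Ω
X_C = 1/(ωC) = 3101 Ω
Parallel: admittances add. Y = 1/R + 1/(jωL) + jωC
Y = (0.003279 − j0.003424) S
|Y| = 0.004741 S → |Z| = 1/|Y| = 210.9 Ω, ∠Z = −∠Y = 46.24°
I = V/|Z| = 71/210.9 = 336.6 mA

336.6 mA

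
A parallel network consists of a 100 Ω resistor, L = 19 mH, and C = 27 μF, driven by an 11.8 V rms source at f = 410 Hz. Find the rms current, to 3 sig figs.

ω = 2πf = 2576 rad/s
X_L = ωL = 48.9 Ω
X_C = 1/(ωC) = 14.4 Ω
Parallel: admittances add. Y = 1/R + 1/(jωL) + jωC
Y = (0.0100 + j0.0491) S
|Y| = 0.0501 S → |Z| = 1/|Y| = 19.9 Ω, ∠Z = −∠Y = -78.5°
I = V/|Z| = 11.8/19.9 = 592 mA

592 mA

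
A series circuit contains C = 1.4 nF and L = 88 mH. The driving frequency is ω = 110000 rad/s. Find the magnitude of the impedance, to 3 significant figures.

X_L = ωL = 9680 Ω
X_C = 1/(ωC) = 6490 Ω
Net reactance X = X_L − X_C = 3190 Ω
Z = j3190 Ω
|Z| = √(0² + 3190²) = 3190 Ω

3190 Ω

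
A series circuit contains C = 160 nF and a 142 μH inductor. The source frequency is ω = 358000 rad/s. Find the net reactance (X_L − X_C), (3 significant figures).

33.4 Ω

X_L = ωL = 50.8 Ω
X_C = 1/(ωC) = 17.5 Ω
X = 50.8 − 17.5 = 33.4 Ω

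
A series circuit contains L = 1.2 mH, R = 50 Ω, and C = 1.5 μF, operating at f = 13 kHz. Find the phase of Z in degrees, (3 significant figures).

60.9°

ω = 2πf = 81680 rad/s
X_L = ωL = 98.0 Ω
X_C = 1/(ωC) = 8.16 Ω
Net reactance X = X_L − X_C = 89.9 Ω
Z = 50.0 + j89.9 Ω
|Z| = √(50.0² + 89.9²) = 103 Ω
∠Z = arctan(89.9/50.0) = 60.9°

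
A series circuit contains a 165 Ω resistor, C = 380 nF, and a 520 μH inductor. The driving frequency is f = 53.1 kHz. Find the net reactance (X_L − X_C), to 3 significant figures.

ω = 2πf = 333600 rad/s
X_L = ωL = 173 Ω
X_C = 1/(ωC) = 7.89 Ω
X = 173 − 7.89 = 166 Ω

166 Ω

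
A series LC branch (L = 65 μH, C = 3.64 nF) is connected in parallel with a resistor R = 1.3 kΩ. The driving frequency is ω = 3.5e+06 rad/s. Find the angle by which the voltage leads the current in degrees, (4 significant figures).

83.46°

X_L = ωL = 227.5 Ω
X_C = 1/(ωC) = 78.49 Ω
Branch 1: Z₁ = R = 1300 Ω
Branch 2 (series LC): Z₂ = j(X_L − X_C) = j149.0 Ω
Parallel: Z = Z₁Z₂/(Z₁+Z₂), |Z| = 148.0 Ω, ∠Z = 83.46°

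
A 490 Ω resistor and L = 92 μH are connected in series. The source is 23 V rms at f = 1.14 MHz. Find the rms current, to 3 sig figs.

28.0 mA

ω = 2πf = 7.163e+06 rad/s
X_L = ωL = 659 Ω
Z = 490 + j659 Ω
|Z| = √(490² + 659²) = 821 Ω
I = V/|Z| = 23/821 = 28.0 mA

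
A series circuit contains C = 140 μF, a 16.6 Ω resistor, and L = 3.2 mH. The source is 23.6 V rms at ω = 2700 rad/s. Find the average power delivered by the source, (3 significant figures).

X_L = ωL = 8.64 Ω
X_C = 1/(ωC) = 2.65 Ω
Net reactance X = X_L − X_C = 5.99 Ω
Z = 16.6 + j5.99 Ω
|Z| = √(16.6² + 5.99²) = 17.6 Ω
∠Z = arctan(5.99/16.6) = 19.9°
I = V/|Z| = 1.34 A
P = VI cos φ = 23.6 × 1.34 × cos(19.9°) = 29.7 W

29.7 W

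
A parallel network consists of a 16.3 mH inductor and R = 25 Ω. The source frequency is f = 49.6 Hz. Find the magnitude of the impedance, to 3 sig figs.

ω = 2πf = 311.6 rad/s
X_L = ωL = 5.08 Ω
Parallel: admittances add. Y = 1/R + 1/(jωL)
Y = (0.0400 − j0.197) S
|Y| = 0.201 S → |Z| = 1/|Y| = 4.98 Ω, ∠Z = −∠Y = 78.5°

4.98 Ω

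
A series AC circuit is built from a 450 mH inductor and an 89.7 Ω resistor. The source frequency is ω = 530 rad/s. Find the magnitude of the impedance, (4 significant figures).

X_L = ωL = 238.5 Ω
Z = 89.70 + j238.5 Ω
|Z| = √(89.70² + 238.5²) = 254.8 Ω

254.8 Ω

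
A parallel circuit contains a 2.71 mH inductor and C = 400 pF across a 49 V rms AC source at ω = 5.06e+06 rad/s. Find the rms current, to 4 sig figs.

X_L = ωL = 13710 Ω
X_C = 1/(ωC) = 494.1 Ω
Parallel: admittances add. Y = 1/(jωL) + jωC
Y = (0 + j0.001951) S
|Y| = 0.001951 S → |Z| = 1/|Y| = 512.5 Ω, ∠Z = −∠Y = -90.00°
I = V/|Z| = 49/512.5 = 95.60 mA

95.60 mA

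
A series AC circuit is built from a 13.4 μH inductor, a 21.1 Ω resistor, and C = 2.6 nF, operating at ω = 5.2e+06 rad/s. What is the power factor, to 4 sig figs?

X_L = ωL = 69.68 Ω
X_C = 1/(ωC) = 73.96 Ω
Net reactance X = X_L − X_C = -4.284 Ω
Z = 21.10 − j4.284 Ω
|Z| = √(21.10² + 4.284²) = 21.53 Ω
∠Z = arctan(-4.284/21.10) = -11.48°
cos φ = cos(-11.48°) = 0.9800

0.9800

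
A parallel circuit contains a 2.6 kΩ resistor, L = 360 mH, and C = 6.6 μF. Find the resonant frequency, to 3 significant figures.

ω₀ = 1/√(LC) = 1/√(0.36 × 6.6e-06) = 648.7 rad/s
f₀ = ω₀/(2π) = 103 Hz

103 Hz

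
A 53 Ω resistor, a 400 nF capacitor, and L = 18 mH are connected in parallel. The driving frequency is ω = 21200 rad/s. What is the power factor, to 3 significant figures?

0.955

X_L = ωL = 382 Ω
X_C = 1/(ωC) = 118 Ω
Parallel: admittances add. Y = 1/R + 1/(jωL) + jωC
Y = (0.0189 + j0.00586) S
|Y| = 0.0198 S → |Z| = 1/|Y| = 50.6 Ω, ∠Z = −∠Y = -17.3°
cos φ = cos(-17.3°) = 0.955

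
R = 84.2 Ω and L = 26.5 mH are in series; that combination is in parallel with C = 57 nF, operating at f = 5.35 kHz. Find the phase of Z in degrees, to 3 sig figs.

-82.5°

ω = 2πf = 33620 rad/s
X_L = ωL = 891 Ω
X_C = 1/(ωC) = 522 Ω
Branch 1 (R+jX_L): Z₁ = 84.2 + j891 Ω, |Z₁| = 895 Ω
Branch 2 (−jX_C): Z₂ = −j522 Ω
Parallel: Z = Z₁Z₂/(Z₁+Z₂), |Z| = 1230 Ω, ∠Z = -82.5°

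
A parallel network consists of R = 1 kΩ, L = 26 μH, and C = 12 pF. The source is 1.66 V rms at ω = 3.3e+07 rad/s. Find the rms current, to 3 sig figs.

X_L = ωL = 858 Ω
X_C = 1/(ωC) = 2530 Ω
Parallel: admittances add. Y = 1/R + 1/(jωL) + jωC
Y = (0.00100 − j0.000770) S
|Y| = 0.00126 S → |Z| = 1/|Y| = 793 Ω, ∠Z = −∠Y = 37.6°
I = V/|Z| = 1.66/793 = 2.09 mA

2.09 mA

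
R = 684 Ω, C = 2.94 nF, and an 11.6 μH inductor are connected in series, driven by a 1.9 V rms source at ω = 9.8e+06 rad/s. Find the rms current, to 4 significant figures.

2.759 mA

X_L = ωL = 113.7 Ω
X_C = 1/(ωC) = 34.71 Ω
Net reactance X = X_L − X_C = 78.97 Ω
Z = 684.0 + j78.97 Ω
|Z| = √(684.0² + 78.97²) = 688.5 Ω
I = V/|Z| = 1.9/688.5 = 2.759 mA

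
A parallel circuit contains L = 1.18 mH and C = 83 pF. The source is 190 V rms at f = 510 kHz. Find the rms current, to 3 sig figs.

ω = 2πf = 3.204e+06 rad/s
X_L = ωL = 3780 Ω
X_C = 1/(ωC) = 3760 Ω
Parallel: admittances add. Y = 1/(jωL) + jωC
Y = (0 + j1.5e-06) S
|Y| = 1.5e-06 S → |Z| = 1/|Y| = 666000 Ω, ∠Z = −∠Y = -90.0°
I = V/|Z| = 190/666000 = 285 μA

285 μA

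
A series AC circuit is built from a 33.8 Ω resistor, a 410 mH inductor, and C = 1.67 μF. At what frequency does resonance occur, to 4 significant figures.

ω₀ = 1/√(LC) = 1/√(0.41 × 1.67e-06) = 1209 rad/s
f₀ = ω₀/(2π) = 192.3 Hz

192.3 Hz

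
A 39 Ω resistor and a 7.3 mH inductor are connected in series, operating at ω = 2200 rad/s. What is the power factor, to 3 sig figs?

X_L = ωL = 16.1 Ω
Z = 39.0 + j16.1 Ω
|Z| = √(39.0² + 16.1²) = 42.2 Ω
∠Z = arctan(16.1/39.0) = 22.4°
cos φ = cos(22.4°) = 0.925

0.925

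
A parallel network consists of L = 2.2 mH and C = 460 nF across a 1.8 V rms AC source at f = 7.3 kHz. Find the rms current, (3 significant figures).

20.1 mA

ω = 2πf = 45870 rad/s
X_L = ωL = 101 Ω
X_C = 1/(ωC) = 47.4 Ω
Parallel: admittances add. Y = 1/(jωL) + jωC
Y = (0 + j0.0112) S
|Y| = 0.0112 S → |Z| = 1/|Y| = 89.4 Ω, ∠Z = −∠Y = -90.0°
I = V/|Z| = 1.8/89.4 = 20.1 mA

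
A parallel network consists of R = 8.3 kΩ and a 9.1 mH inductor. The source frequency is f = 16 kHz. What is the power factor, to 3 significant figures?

ω = 2πf = 100500 rad/s
X_L = ωL = 915 Ω
Parallel: admittances add. Y = 1/R + 1/(jωL)
Y = (0.000120 − j0.00109) S
|Y| = 0.00110 S → |Z| = 1/|Y| = 909 Ω, ∠Z = −∠Y = 83.7°
cos φ = cos(83.7°) = 0.110

0.110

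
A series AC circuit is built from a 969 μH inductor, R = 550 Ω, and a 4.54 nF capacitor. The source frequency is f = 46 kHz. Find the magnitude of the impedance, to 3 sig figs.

731 Ω

ω = 2πf = 289000 rad/s
X_L = ωL = 280 Ω
X_C = 1/(ωC) = 762 Ω
Net reactance X = X_L − X_C = -482 Ω
Z = 550 − j482 Ω
|Z| = √(550² + 482²) = 731 Ω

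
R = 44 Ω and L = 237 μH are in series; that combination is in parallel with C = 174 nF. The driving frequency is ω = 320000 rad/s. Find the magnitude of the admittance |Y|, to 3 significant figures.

X_L = ωL = 75.8 Ω
X_C = 1/(ωC) = 18.0 Ω
Branch 1 (R+jX_L): Z₁ = 44.0 + j75.8 Ω, |Z₁| = 87.7 Ω
Branch 2 (−jX_C): Z₂ = −j18.0 Ω
Parallel: Z = Z₁Z₂/(Z₁+Z₂), |Z| = 21.7 Ω, ∠Z = -82.9°
|Y| = 1/|Z| = 46.2 mS

46.2 mS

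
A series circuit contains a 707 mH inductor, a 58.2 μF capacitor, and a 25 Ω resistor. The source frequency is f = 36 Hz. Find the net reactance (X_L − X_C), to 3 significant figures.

84.0 Ω

ω = 2πf = 226.2 rad/s
X_L = ωL = 160 Ω
X_C = 1/(ωC) = 76.0 Ω
X = 160 − 76.0 = 84.0 Ω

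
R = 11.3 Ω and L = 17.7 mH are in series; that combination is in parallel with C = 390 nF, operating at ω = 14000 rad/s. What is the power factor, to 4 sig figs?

X_L = ωL = 247.8 Ω
X_C = 1/(ωC) = 183.2 Ω
Branch 1 (R+jX_L): Z₁ = 11.30 + j247.8 Ω, |Z₁| = 248.1 Ω
Branch 2 (−jX_C): Z₂ = −j183.2 Ω
Parallel: Z = Z₁Z₂/(Z₁+Z₂), |Z| = 692.2 Ω, ∠Z = -82.70°
cos φ = cos(-82.70°) = 0.1271

0.1271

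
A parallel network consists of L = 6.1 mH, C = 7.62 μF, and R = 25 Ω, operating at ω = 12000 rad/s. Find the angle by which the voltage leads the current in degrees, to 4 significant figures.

-62.78°

X_L = ωL = 73.20 Ω
X_C = 1/(ωC) = 10.94 Ω
Parallel: admittances add. Y = 1/R + 1/(jωL) + jωC
Y = (0.04000 + j0.07778) S
|Y| = 0.08746 S → |Z| = 1/|Y| = 11.43 Ω, ∠Z = −∠Y = -62.78°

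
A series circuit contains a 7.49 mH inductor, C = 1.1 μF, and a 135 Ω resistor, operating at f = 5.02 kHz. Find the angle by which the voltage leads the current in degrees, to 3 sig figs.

ω = 2πf = 31540 rad/s
X_L = ωL = 236 Ω
X_C = 1/(ωC) = 28.8 Ω
Net reactance X = X_L − X_C = 207 Ω
Z = 135 + j207 Ω
|Z| = √(135² + 207²) = 247 Ω
∠Z = arctan(207/135) = 56.9°

56.9°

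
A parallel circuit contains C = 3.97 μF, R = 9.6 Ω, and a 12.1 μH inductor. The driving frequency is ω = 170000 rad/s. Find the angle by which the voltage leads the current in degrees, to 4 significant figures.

X_L = ωL = 2.057 Ω
X_C = 1/(ωC) = 1.482 Ω
Parallel: admittances add. Y = 1/R + 1/(jωL) + jωC
Y = (0.1042 + j0.1888) S
|Y| = 0.2156 S → |Z| = 1/|Y| = 4.638 Ω, ∠Z = −∠Y = -61.11°

-61.11°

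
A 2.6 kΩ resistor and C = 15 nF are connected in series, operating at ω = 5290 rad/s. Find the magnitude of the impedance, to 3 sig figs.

X_C = 1/(ωC) = 12600 Ω
Z = 2600 − j12600 Ω
|Z| = √(2600² + 12600²) = 12900 Ω

12900 Ω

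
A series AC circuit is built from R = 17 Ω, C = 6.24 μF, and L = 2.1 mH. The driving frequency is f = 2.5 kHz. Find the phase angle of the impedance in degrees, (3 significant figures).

53.3°

ω = 2πf = 15710 rad/s
X_L = ωL = 33.0 Ω
X_C = 1/(ωC) = 10.2 Ω
Net reactance X = X_L − X_C = 22.8 Ω
Z = 17.0 + j22.8 Ω
|Z| = √(17.0² + 22.8²) = 28.4 Ω
∠Z = arctan(22.8/17.0) = 53.3°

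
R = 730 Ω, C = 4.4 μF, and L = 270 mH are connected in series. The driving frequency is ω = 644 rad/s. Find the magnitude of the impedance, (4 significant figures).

751.6 Ω

X_L = ωL = 173.9 Ω
X_C = 1/(ωC) = 352.9 Ω
Net reactance X = X_L − X_C = -179.0 Ω
Z = 730.0 − j179.0 Ω
|Z| = √(730.0² + 179.0²) = 751.6 Ω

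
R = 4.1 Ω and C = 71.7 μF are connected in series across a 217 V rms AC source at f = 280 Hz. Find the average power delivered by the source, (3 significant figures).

2.42 kW

ω = 2πf = 1759 rad/s
X_C = 1/(ωC) = 7.93 Ω
Z = 4.10 − j7.93 Ω
|Z| = √(4.10² + 7.93²) = 8.93 Ω
∠Z = arctan(-7.93/4.10) = -62.7°
I = V/|Z| = 24.3 A
P = VI cos φ = 217 × 24.3 × cos(-62.7°) = 2.42 kW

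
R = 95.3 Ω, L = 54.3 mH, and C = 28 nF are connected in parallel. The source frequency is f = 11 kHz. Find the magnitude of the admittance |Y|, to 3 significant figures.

10.6 mS

ω = 2πf = 69120 rad/s
X_L = ωL = 3750 Ω
X_C = 1/(ωC) = 517 Ω
Parallel: admittances add. Y = 1/R + 1/(jωL) + jωC
Y = (0.0105 + j0.00167) S
|Y| = 0.0106 S → |Z| = 1/|Y| = 94.1 Ω, ∠Z = −∠Y = -9.04°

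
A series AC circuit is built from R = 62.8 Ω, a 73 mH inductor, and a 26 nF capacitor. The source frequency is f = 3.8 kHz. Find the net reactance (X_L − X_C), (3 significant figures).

132 Ω

ω = 2πf = 23880 rad/s
X_L = ωL = 1740 Ω
X_C = 1/(ωC) = 1610 Ω
X = 1740 − 1610 = 132 Ω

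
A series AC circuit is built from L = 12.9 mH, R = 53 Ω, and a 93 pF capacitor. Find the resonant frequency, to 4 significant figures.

ω₀ = 1/√(LC) = 1/√(0.0129 × 9.3e-11) = 913000 rad/s
f₀ = ω₀/(2π) = 145.3 kHz

145.3 kHz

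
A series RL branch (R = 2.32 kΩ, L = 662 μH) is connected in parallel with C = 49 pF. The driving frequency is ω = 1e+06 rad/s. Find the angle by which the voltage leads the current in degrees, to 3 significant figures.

X_L = ωL = 662 Ω
X_C = 1/(ωC) = 20400 Ω
Branch 1 (R+jX_L): Z₁ = 2320 + j662 Ω, |Z₁| = 2410 Ω
Branch 2 (−jX_C): Z₂ = −j20400 Ω
Parallel: Z = Z₁Z₂/(Z₁+Z₂), |Z| = 2480 Ω, ∠Z = 9.22°

9.22°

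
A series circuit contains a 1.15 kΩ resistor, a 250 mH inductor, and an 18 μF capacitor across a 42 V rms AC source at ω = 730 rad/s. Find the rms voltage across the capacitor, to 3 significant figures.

2.77 V

X_L = ωL = 182 Ω
X_C = 1/(ωC) = 76.1 Ω
Net reactance X = X_L − X_C = 106 Ω
Z = 1150 + j106 Ω
|Z| = √(1150² + 106²) = 1150 Ω
I = V/|Z| = 36.4 mA
V_C = I·|Z_C| = 0.0364 × 76.1 = 2.77 V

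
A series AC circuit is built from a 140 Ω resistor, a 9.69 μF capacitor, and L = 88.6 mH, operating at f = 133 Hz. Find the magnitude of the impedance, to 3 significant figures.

ω = 2πf = 835.7 rad/s
X_L = ωL = 74.0 Ω
X_C = 1/(ωC) = 123 Ω
Net reactance X = X_L − X_C = -49.5 Ω
Z = 140 − j49.5 Ω
|Z| = √(140² + 49.5²) = 148 Ω

148 Ω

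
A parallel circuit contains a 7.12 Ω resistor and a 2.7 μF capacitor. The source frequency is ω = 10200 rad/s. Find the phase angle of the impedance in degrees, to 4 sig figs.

-11.09°

X_C = 1/(ωC) = 36.31 Ω
Parallel: admittances add. Y = 1/R + jωC
Y = (0.1404 + j0.02754) S
|Y| = 0.1431 S → |Z| = 1/|Y| = 6.987 Ω, ∠Z = −∠Y = -11.09°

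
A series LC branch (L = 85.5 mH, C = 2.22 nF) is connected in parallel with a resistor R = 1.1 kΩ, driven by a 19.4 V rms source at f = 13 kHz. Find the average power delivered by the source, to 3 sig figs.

342 mW

ω = 2πf = 81680 rad/s
X_L = ωL = 6980 Ω
X_C = 1/(ωC) = 5510 Ω
Branch 1: Z₁ = R = 1100 Ω
Branch 2 (series LC): Z₂ = j(X_L − X_C) = j1470 Ω
Parallel: Z = Z₁Z₂/(Z₁+Z₂), |Z| = 881 Ω, ∠Z = 36.8°
I = V/|Z| = 22.0 mA
P = VI cos φ = 19.4 × 0.0220 × cos(36.8°) = 342 mW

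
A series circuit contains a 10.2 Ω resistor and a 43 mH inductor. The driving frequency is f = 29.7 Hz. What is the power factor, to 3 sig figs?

0.786

ω = 2πf = 186.6 rad/s
X_L = ωL = 8.02 Ω
Z = 10.2 + j8.02 Ω
|Z| = √(10.2² + 8.02²) = 13.0 Ω
∠Z = arctan(8.02/10.2) = 38.2°
cos φ = cos(38.2°) = 0.786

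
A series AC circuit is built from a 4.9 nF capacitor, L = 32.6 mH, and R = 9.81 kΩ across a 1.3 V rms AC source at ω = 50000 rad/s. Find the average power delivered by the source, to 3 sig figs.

162 μW

X_L = ωL = 1630 Ω
X_C = 1/(ωC) = 4080 Ω
Net reactance X = X_L − X_C = -2450 Ω
Z = 9810 − j2450 Ω
|Z| = √(9810² + 2450²) = 10100 Ω
∠Z = arctan(-2450/9810) = -14.0°
I = V/|Z| = 129 μA
P = VI cos φ = 1.3 × 0.000129 × cos(-14.0°) = 162 μW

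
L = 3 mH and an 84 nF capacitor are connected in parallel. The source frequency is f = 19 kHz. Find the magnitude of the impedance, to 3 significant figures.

138 Ω

ω = 2πf = 119400 rad/s
X_L = ωL = 358 Ω
X_C = 1/(ωC) = 99.7 Ω
Parallel: admittances add. Y = 1/(jωL) + jωC
Y = (0 + j0.00724) S
|Y| = 0.00724 S → |Z| = 1/|Y| = 138 Ω, ∠Z = −∠Y = -90.0°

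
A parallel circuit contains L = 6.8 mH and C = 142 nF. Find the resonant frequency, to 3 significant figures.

5.12 kHz

ω₀ = 1/√(LC) = 1/√(0.0068 × 1.42e-07) = 32180 rad/s
f₀ = ω₀/(2π) = 5.12 kHz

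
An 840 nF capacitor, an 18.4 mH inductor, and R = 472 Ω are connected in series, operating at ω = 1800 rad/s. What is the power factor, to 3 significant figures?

X_L = ωL = 33.1 Ω
X_C = 1/(ωC) = 661 Ω
Net reactance X = X_L − X_C = -628 Ω
Z = 472 − j628 Ω
|Z| = √(472² + 628²) = 786 Ω
∠Z = arctan(-628/472) = -53.1°
cos φ = cos(-53.1°) = 0.601

0.601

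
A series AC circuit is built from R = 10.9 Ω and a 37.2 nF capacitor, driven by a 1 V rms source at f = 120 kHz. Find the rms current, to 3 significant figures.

ω = 2πf = 754000 rad/s
X_C = 1/(ωC) = 35.7 Ω
Z = 10.9 − j35.7 Ω
|Z| = √(10.9² + 35.7²) = 37.3 Ω
I = V/|Z| = 1/37.3 = 26.8 mA

26.8 mA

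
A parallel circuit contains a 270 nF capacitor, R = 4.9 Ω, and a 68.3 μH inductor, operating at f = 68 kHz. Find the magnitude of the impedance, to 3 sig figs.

ω = 2πf = 427300 rad/s
X_L = ωL = 29.2 Ω
X_C = 1/(ωC) = 8.67 Ω
Parallel: admittances add. Y = 1/R + 1/(jωL) + jωC
Y = (0.204 + j0.0811) S
|Y| = 0.220 S → |Z| = 1/|Y| = 4.55 Ω, ∠Z = −∠Y = -21.7°

4.55 Ω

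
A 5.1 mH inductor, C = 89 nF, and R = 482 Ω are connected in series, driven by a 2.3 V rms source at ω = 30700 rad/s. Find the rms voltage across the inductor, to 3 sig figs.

X_L = ωL = 157 Ω
X_C = 1/(ωC) = 366 Ω
Net reactance X = X_L − X_C = -209 Ω
Z = 482 − j209 Ω
|Z| = √(482² + 209²) = 526 Ω
I = V/|Z| = 4.38 mA
V_L = I·|Z_L| = 0.00438 × 157 = 0.685 V

0.685 V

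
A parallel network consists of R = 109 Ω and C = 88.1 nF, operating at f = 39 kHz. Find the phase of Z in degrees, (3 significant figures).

ω = 2πf = 245000 rad/s
X_C = 1/(ωC) = 46.3 Ω
Parallel: admittances add. Y = 1/R + jωC
Y = (0.00917 + j0.0216) S
|Y| = 0.0235 S → |Z| = 1/|Y| = 42.6 Ω, ∠Z = −∠Y = -67.0°

-67.0°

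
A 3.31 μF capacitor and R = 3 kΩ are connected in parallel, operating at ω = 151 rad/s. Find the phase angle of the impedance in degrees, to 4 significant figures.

-56.30°

X_C = 1/(ωC) = 2001 Ω
Parallel: admittances add. Y = 1/R + jωC
Y = (0.0003333 + j0.0004998) S
|Y| = 0.0006008 S → |Z| = 1/|Y| = 1665 Ω, ∠Z = −∠Y = -56.30°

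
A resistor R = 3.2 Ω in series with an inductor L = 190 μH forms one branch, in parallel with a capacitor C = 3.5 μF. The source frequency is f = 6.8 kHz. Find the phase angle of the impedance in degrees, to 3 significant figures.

ω = 2πf = 42730 rad/s
X_L = ωL = 8.12 Ω
X_C = 1/(ωC) = 6.69 Ω
Branch 1 (R+jX_L): Z₁ = 3.20 + j8.12 Ω, |Z₁| = 8.73 Ω
Branch 2 (−jX_C): Z₂ = −j6.69 Ω
Parallel: Z = Z₁Z₂/(Z₁+Z₂), |Z| = 16.6 Ω, ∠Z = -45.6°

-45.6°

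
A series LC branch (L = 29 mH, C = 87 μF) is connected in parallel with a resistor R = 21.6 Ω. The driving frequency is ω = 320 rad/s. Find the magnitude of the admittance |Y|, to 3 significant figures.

X_L = ωL = 9.28 Ω
X_C = 1/(ωC) = 35.9 Ω
Branch 1: Z₁ = R = 21.6 Ω
Branch 2 (series LC): Z₂ = j(X_L − X_C) = −j26.6 Ω
Parallel: Z = Z₁Z₂/(Z₁+Z₂), |Z| = 16.8 Ω, ∠Z = -39.0°
|Y| = 1/|Z| = 59.6 mS

59.6 mS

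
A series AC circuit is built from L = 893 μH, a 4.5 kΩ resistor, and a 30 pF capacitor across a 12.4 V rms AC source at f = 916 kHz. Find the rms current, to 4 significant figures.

2.727 mA

ω = 2πf = 5.755e+06 rad/s
X_L = ωL = 5140 Ω
X_C = 1/(ωC) = 5792 Ω
Net reactance X = X_L − X_C = -652.1 Ω
Z = 4500 − j652.1 Ω
|Z| = √(4500² + 652.1²) = 4547 Ω
I = V/|Z| = 12.4/4547 = 2.727 mA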